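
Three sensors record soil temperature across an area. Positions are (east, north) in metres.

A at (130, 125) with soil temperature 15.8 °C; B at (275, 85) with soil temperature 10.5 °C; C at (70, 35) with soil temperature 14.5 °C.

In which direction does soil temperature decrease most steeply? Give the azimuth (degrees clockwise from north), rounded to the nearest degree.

140°

Differences from A: to B (Δx, Δy, Δh) = (145, -40, -5.3); to C = (-60, -90, -1.3).
Determinant of the coordinate differences = 145·(-90) − (-60)·(-40) = -15450.
∂T/∂x = [(-5.3)·(-90) − (-1.3)·(-40)] / -15450 = -0.02751
∂T/∂y = [145·(-1.3) − (-60)·(-5.3)] / -15450 = +0.03278
Steepest decrease is along −∇f: components (+0.02751 E, -0.03278 N).
Azimuth = atan2(+0.02751, -0.03278) = 140.0° ≈ 140°.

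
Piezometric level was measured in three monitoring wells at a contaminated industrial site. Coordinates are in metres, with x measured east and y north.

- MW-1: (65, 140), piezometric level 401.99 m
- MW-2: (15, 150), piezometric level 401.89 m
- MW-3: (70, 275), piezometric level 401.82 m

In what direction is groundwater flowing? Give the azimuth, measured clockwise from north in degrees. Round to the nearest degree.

Taking MW-1 as reference: MW-2−MW-1 = (-50, 10, -0.10); MW-3−MW-1 = (5, 135, -0.17).
Solve a·Δx + b·Δy = Δh: det = (-50)·135 − 5·10 = -6800.
∂h/∂x = [(-0.10)·135 − (-0.17)·10] / -6800 = +0.001735
∂h/∂y = [(-50)·(-0.17) − 5·(-0.10)] / -6800 = -0.001324
Flow direction (−∇h) has components (-0.001735 E, +0.001324 N).
Azimuth = atan2(E, N) = atan2(-0.001735, +0.001324) = 307.3° ≈ 307°.

307°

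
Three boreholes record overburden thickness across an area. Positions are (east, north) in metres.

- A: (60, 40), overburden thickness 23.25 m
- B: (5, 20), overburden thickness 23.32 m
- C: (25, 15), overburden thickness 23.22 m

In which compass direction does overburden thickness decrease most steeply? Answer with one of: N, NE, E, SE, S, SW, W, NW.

Three-point gradient (reference A): Δ to B = (-55, -20, +0.07), Δ to C = (-35, -25, -0.03).
∂d/∂x = -0.003481, ∂d/∂y = +0.006074 (det = 675).
Steepest decrease is along −∇f = (+0.003481 E, -0.006074 N) → southeast.

SE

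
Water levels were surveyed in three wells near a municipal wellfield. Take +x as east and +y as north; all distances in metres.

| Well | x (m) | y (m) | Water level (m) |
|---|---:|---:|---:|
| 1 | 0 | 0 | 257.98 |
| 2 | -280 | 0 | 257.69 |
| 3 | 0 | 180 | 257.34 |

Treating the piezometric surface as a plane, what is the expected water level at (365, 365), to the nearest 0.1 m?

∂h/∂x = (257.69 − 257.98) / (-280 − 0) = +0.001036
∂h/∂y = (257.34 − 257.98) / (180 − 0) = -0.003556
h(365, 365) = 257.98 + (+0.001036)·(365) + (-0.003556)·(365) = 257.98 +0.378 -1.298 = 257.060 m.

257.1 m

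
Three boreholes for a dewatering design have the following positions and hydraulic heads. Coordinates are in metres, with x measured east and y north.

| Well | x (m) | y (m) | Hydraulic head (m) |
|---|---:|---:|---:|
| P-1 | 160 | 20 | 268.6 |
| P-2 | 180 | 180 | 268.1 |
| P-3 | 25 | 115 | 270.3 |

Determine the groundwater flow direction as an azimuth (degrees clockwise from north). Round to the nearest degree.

Three-point gradient (reference P-1): Δ to P-2 = (20, 160, -0.5), Δ to P-3 = (-135, 95, +1.7).
∂h/∂x = -0.01360, ∂h/∂y = -0.001426 (det = 23500).
Flow direction (−∇h) has components (+0.01360 E, +0.001426 N).
Azimuth = atan2(E, N) = atan2(+0.01360, +0.001426) = 84.0° ≈ 084°.

084°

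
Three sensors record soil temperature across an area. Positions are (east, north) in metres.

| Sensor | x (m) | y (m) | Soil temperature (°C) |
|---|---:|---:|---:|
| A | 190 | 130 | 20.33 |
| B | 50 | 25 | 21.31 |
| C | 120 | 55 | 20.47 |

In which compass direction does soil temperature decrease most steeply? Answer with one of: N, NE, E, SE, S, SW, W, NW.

SE

With T = a·x + b·y + c and A as origin, the differences give:
  (-140)·a + (-105)·b = +0.98
  (-70)·a + (-75)·b = +0.14
Eliminate b (×(-75) and ×(-105), subtract): 3150·a = -58.800 → a = ∂T/∂x = -0.01867
Back-substitute: b = ∂T/∂y = +0.01556.
Steepest decrease is along −∇f = (+0.01867 E, -0.01556 N) → southeast.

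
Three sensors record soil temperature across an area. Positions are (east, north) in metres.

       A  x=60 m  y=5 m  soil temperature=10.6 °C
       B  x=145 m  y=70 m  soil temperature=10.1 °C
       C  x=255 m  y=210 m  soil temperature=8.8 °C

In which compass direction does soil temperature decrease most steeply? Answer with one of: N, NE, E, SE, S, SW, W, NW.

N

With T = a·x + b·y + c and A as origin, the differences give:
  85·a + 65·b = -0.5
  195·a + 205·b = -1.8
Eliminate b (×205 and ×65, subtract): 4750·a = 14.50 → a = ∂T/∂x = +0.003053
Back-substitute: b = ∂T/∂y = -0.01168.
Steepest decrease is along −∇f = (-0.003053 E, +0.01168 N) → north.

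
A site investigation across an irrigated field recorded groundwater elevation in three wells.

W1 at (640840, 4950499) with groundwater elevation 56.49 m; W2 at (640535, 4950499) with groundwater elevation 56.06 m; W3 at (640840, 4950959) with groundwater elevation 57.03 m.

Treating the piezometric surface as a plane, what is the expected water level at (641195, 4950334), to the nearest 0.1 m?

56.8 m

∂h/∂x = (56.06 − 56.49) / (640535 − 640840) = +0.001410
∂h/∂y = (57.03 − 56.49) / (4950959 − 4950499) = +0.001174
h(641195, 4950334) = 56.49 + (+0.001410)·(355) + (+0.001174)·(-165) = 56.49 +0.500 -0.194 = 56.797 m.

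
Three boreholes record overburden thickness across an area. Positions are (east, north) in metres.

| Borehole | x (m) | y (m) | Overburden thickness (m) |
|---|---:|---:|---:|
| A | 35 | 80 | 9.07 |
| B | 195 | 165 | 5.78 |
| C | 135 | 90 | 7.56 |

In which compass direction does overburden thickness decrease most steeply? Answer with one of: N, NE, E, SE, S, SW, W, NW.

NE

With d = a·x + b·y + c and A as origin, the differences give:
  160·a + 85·b = -3.29
  100·a + 10·b = -1.51
Eliminate b (×10 and ×85, subtract): -6900·a = 95.450 → a = ∂d/∂x = -0.01383
Back-substitute: b = ∂d/∂y = -0.01267.
Steepest decrease is along −∇f = (+0.01383 E, +0.01267 N) → northeast.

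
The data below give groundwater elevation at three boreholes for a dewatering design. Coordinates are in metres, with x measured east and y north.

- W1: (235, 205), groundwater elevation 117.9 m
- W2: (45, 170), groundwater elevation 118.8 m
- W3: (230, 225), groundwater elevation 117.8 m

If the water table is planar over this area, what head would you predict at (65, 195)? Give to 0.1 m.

With h = a·x + b·y + c and W1 as origin, the differences give:
  (-190)·a + (-35)·b = +0.9
  (-5)·a + 20·b = -0.1
Eliminate b (×20 and ×(-35), subtract): -3975·a = 14.50 → a = ∂h/∂x = -0.003648
Back-substitute: b = ∂h/∂y = -0.005912.
h(65, 195) = 117.9 + (-0.003648)·(-170) + (-0.005912)·(-10) = 117.9 +0.620 +0.059 = 118.579 m.

118.6 m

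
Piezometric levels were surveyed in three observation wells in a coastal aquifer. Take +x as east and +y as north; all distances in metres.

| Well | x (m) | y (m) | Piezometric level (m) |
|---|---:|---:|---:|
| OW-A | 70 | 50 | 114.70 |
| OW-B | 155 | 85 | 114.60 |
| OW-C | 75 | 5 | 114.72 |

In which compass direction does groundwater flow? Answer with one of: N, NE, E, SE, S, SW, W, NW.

With h = a·x + b·y + c and OW-A as origin, the differences give:
  85·a + 35·b = -0.10
  5·a + (-45)·b = +0.02
Eliminate b (×(-45) and ×35, subtract): -4000·a = 3.800 → a = ∂h/∂x = -0.0009500
Back-substitute: b = ∂h/∂y = -0.0005500.
Flow = −∇h = (+0.0009500 east, +0.0005500 north), which points northeast.

NE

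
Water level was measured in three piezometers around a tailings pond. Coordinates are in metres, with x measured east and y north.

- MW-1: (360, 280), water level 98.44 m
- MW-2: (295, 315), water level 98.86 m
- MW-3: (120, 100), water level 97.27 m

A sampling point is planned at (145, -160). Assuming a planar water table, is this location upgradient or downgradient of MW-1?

downgradient

Taking MW-1 as reference: MW-2−MW-1 = (-65, 35, +0.42); MW-3−MW-1 = (-240, -180, -1.17).
Solve a·Δx + b·Δy = Δh: det = (-65)·(-180) − (-240)·35 = 20100.
∂h/∂x = [(+0.42)·(-180) − (-1.17)·35] / 20100 = -0.001724
∂h/∂y = [(-65)·(-1.17) − (-240)·(+0.42)] / 20100 = +0.008799
Head at (145, -160) = 98.44 + (-0.001724)·(-215) + (+0.008799)·(-440) = 94.94 m.
That is lower than the 98.44 m at MW-1, so the point is downgradient.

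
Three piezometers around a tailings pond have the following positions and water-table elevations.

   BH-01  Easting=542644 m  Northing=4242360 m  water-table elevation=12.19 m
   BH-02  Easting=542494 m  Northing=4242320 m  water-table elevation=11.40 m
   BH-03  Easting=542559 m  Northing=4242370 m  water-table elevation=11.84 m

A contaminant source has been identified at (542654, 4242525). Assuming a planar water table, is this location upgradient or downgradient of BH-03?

upgradient

Three-point gradient (reference BH-01): Δ to BH-02 = (-150, -40, -0.79), Δ to BH-03 = (-85, 10, -0.35).
∂h/∂x = +0.004469, ∂h/∂y = +0.002990 (det = -4900).
Head at (542654, 4242525) = 12.19 + (+0.004469)·(10) + (+0.002990)·(165) = 12.73 m.
That is higher than the 11.84 m at BH-03, so the point is upgradient.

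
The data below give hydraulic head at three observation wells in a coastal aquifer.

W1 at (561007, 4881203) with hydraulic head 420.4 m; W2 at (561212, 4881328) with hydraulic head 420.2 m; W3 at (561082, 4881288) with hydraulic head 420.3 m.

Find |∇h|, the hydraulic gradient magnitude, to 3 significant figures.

With h = a·x + b·y + c and W1 as origin, the differences give:
  205·a + 125·b = -0.2
  75·a + 85·b = -0.1
Eliminate b (×85 and ×125, subtract): 8050·a = -4.50 → a = ∂h/∂x = -0.0005590
Back-substitute: b = ∂h/∂y = -0.0006832.
|∇h| = √(-0.0005590² + -0.0006832²) = 0.0008827

0.000883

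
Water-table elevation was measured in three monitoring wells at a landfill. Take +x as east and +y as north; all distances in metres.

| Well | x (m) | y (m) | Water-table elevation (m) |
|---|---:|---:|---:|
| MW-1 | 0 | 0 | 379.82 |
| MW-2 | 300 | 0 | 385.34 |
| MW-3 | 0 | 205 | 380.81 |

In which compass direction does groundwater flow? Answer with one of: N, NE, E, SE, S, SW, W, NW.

W

∂h/∂x = (385.34 − 379.82) / (300 − 0) = +0.01840
∂h/∂y = (380.81 − 379.82) / (205 − 0) = +0.004829
Flow = −∇h = (-0.01840 east, -0.004829 north), which points west.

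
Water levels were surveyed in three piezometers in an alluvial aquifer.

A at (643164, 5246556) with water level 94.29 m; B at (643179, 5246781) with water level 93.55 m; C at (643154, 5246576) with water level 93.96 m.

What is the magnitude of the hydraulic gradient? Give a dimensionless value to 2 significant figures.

Three-point gradient (reference A): Δ to B = (15, 225, -0.74), Δ to C = (-10, 20, -0.33).
∂h/∂x = +0.02331, ∂h/∂y = -0.004843 (det = 2550).
|∇h| = √(0.02331² + -0.004843²) = 0.02381

0.024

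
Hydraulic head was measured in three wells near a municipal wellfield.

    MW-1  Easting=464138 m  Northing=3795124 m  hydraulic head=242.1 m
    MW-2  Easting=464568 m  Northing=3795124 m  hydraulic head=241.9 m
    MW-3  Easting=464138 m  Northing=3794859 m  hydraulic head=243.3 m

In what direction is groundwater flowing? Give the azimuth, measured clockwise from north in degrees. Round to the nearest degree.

006°

∂h/∂x = (241.9 − 242.1) / (464568 − 464138) = -0.0004651
∂h/∂y = (243.3 − 242.1) / (3794859 − 3795124) = -0.004528
Flow direction (−∇h) has components (+0.0004651 E, +0.004528 N).
Azimuth = atan2(E, N) = atan2(+0.0004651, +0.004528) = 5.9° ≈ 006°.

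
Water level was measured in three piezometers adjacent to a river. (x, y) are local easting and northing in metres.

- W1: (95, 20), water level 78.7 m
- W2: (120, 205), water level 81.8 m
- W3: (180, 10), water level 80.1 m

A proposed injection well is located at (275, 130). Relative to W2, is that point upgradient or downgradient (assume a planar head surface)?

upgradient

With h = a·x + b·y + c and W1 as origin, the differences give:
  25·a + 185·b = +3.1
  85·a + (-10)·b = +1.4
Eliminate b (×(-10) and ×185, subtract): -15975·a = -290.00 → a = ∂h/∂x = +0.01815
Back-substitute: b = ∂h/∂y = +0.01430.
Head at (275, 130) = 78.7 + (+0.01815)·(180) + (+0.01430)·(110) = 83.54 m.
That is higher than the 81.8 m at W2, so the point is upgradient.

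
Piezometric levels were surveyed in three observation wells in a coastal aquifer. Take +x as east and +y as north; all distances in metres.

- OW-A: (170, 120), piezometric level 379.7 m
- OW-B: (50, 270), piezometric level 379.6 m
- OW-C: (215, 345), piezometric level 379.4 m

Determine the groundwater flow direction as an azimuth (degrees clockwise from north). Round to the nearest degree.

Taking OW-A as reference: OW-B−OW-A = (-120, 150, -0.1); OW-C−OW-A = (45, 225, -0.3).
Determinant of the coordinate differences = (-120)·225 − 45·150 = -33750.
∂h/∂x = [(-0.1)·225 − (-0.3)·150] / -33750 = -0.0006667
∂h/∂y = [(-120)·(-0.3) − 45·(-0.1)] / -33750 = -0.001200
Flow direction (−∇h) has components (+0.0006667 E, +0.001200 N).
Azimuth = atan2(E, N) = atan2(+0.0006667, +0.001200) = 29.1° ≈ 029°.

029°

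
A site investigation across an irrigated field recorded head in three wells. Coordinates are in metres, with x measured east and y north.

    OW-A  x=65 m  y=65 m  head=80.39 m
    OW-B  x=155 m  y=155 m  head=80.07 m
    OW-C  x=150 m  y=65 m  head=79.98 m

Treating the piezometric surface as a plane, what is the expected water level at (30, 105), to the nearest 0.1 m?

80.6 m

With h = a·x + b·y + c and OW-A as origin, the differences give:
  90·a + 90·b = -0.32
  85·a + 0·b = -0.41
Eliminate b (×0 and ×90, subtract): -7650·a = 36.900 → a = ∂h/∂x = -0.004824
Back-substitute: b = ∂h/∂y = +0.001268.
h(30, 105) = 80.39 + (-0.004824)·(-35) + (+0.001268)·(40) = 80.39 +0.169 +0.051 = 80.610 m.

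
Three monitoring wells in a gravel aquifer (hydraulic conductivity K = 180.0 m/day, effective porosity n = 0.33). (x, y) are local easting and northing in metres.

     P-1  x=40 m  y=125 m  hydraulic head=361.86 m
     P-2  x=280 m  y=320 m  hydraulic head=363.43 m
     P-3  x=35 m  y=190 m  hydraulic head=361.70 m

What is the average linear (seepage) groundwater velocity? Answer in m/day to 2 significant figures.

4.5 m/day

Differences from P-1: to P-2 (Δx, Δy, Δh) = (240, 195, +1.57); to P-3 = (-5, 65, -0.16).
Solve a·Δx + b·Δy = Δh: det = 240·65 − (-5)·195 = 16575.
∂h/∂x = [(+1.57)·65 − (-0.16)·195] / 16575 = +0.008039
∂h/∂y = [240·(-0.16) − (-5)·(+1.57)] / 16575 = -0.001843
|∇h| = √(0.008039² + -0.001843²) = 0.008248
Seepage velocity v = K·i/n = 180.0 × 0.008248 / 0.33 = 4.499 m/day.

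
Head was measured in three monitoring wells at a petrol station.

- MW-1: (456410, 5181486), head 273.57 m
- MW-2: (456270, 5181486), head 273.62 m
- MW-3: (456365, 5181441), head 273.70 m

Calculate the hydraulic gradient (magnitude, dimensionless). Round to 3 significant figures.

0.00256

Differences from MW-1: to MW-2 (Δx, Δy, Δh) = (-140, 0, +0.05); to MW-3 = (-45, -45, +0.13).
Determinant of the coordinate differences = (-140)·(-45) − (-45)·0 = 6300.
∂h/∂x = [(+0.05)·(-45) − (+0.13)·0] / 6300 = -0.0003571
∂h/∂y = [(-140)·(+0.13) − (-45)·(+0.05)] / 6300 = -0.002532
|∇h| = √(-0.0003571² + -0.002532²) = 0.002557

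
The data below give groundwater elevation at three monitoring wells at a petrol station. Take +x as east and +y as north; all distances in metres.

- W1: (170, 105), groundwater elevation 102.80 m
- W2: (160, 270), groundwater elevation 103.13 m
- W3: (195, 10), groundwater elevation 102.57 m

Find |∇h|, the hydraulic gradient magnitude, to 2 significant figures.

0.0028

Differences from W1: to W2 (Δx, Δy, Δh) = (-10, 165, +0.33); to W3 = (25, -95, -0.23).
Solve a·Δx + b·Δy = Δh: det = (-10)·(-95) − 25·165 = -3175.
∂h/∂x = [(+0.33)·(-95) − (-0.23)·165] / -3175 = -0.002079
∂h/∂y = [(-10)·(-0.23) − 25·(+0.33)] / -3175 = +0.001874
|∇h| = √(-0.002079² + 0.001874²) = 0.002799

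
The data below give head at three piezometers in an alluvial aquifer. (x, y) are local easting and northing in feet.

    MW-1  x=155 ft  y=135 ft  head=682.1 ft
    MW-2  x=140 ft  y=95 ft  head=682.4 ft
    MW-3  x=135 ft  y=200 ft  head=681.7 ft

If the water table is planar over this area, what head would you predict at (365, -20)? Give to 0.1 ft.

682.7 ft

Taking MW-1 as reference: MW-2−MW-1 = (-15, -40, +0.3); MW-3−MW-1 = (-20, 65, -0.4).
Solve a·Δx + b·Δy = Δh: det = (-15)·65 − (-20)·(-40) = -1775.
∂h/∂x = [(+0.3)·65 − (-0.4)·(-40)] / -1775 = -0.001972
∂h/∂y = [(-15)·(-0.4) − (-20)·(+0.3)] / -1775 = -0.006761
h(365, -20) = 682.1 + (-0.001972)·(210) + (-0.006761)·(-155) = 682.1 -0.414 +1.048 = 682.734 ft.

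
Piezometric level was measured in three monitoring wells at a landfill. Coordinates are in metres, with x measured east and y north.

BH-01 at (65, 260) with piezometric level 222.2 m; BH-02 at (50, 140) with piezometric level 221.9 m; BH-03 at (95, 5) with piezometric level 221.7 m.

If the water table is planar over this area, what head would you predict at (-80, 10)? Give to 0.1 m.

Three-point gradient (reference BH-01): Δ to BH-02 = (-15, -120, -0.3), Δ to BH-03 = (30, -255, -0.5).
∂h/∂x = +0.002222, ∂h/∂y = +0.002222 (det = 7425).
h(-80, 10) = 222.2 + (+0.002222)·(-145) + (+0.002222)·(-250) = 222.2 -0.322 -0.556 = 221.322 m.

221.3 m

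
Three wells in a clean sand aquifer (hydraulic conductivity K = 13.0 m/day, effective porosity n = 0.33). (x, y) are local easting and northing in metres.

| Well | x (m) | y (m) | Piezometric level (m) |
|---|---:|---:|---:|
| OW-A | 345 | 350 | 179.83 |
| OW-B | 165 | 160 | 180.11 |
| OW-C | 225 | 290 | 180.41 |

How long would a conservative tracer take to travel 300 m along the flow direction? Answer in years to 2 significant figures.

2.1 years

Taking OW-A as reference: OW-B−OW-A = (-180, -190, +0.28); OW-C−OW-A = (-120, -60, +0.58).
Solve a·Δx + b·Δy = Δh: det = (-180)·(-60) − (-120)·(-190) = -12000.
∂h/∂x = [(+0.28)·(-60) − (+0.58)·(-190)] / -12000 = -0.007783
∂h/∂y = [(-180)·(+0.58) − (-120)·(+0.28)] / -12000 = +0.005900
|∇h| = √(-0.007783² + 0.005900²) = 0.009767
Seepage velocity v = K·i/n = 13.0 × 0.009767 / 0.33 = 0.3848 m/day.
t = 300 / 0.3848 = 779.6 days = 2.13 years.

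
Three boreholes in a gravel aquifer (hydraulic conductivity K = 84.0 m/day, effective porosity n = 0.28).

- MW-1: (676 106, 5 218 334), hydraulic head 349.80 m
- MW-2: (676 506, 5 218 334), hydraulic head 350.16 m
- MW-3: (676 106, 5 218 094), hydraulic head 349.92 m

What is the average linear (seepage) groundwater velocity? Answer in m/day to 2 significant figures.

∂h/∂x = (350.16 − 349.80) / (676506 − 676106) = +0.0009000
∂h/∂y = (349.92 − 349.80) / (5218094 − 5218334) = -0.0005000
|∇h| = √(0.0009000² + -0.0005000²) = 0.00103
Seepage velocity v = K·i/n = 84.0 × 0.00103 / 0.28 = 0.309 m/day.

0.31 m/day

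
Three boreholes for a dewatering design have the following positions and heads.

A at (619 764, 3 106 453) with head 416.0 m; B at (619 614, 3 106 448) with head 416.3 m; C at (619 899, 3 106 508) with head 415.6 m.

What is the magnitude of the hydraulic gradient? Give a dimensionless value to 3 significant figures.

0.00321

With h = a·x + b·y + c and A as origin, the differences give:
  (-150)·a + (-5)·b = +0.3
  135·a + 55·b = -0.4
Eliminate b (×55 and ×(-5), subtract): -7575·a = 14.50 → a = ∂h/∂x = -0.001914
Back-substitute: b = ∂h/∂y = -0.002574.
|∇h| = √(-0.001914² + -0.002574²) = 0.003208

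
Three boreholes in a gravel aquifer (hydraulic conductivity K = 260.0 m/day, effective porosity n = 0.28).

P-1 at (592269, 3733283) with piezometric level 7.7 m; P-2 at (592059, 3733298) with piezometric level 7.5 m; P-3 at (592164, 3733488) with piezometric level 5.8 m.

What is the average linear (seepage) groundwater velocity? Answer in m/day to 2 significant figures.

8.5 m/day

With h = a·x + b·y + c and P-1 as origin, the differences give:
  (-210)·a + 15·b = -0.2
  (-105)·a + 205·b = -1.9
Eliminate b (×205 and ×15, subtract): -41475·a = -12.50 → a = ∂h/∂x = +0.0003014
Back-substitute: b = ∂h/∂y = -0.009114.
|∇h| = √(0.0003014² + -0.009114²) = 0.009119
Seepage velocity v = K·i/n = 260.0 × 0.009119 / 0.28 = 8.468 m/day.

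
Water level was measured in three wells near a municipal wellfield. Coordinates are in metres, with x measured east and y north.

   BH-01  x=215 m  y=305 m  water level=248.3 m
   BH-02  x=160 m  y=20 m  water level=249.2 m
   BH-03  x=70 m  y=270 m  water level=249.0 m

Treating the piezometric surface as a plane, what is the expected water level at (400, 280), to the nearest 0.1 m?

Differences from BH-01: to BH-02 (Δx, Δy, Δh) = (-55, -285, +0.9); to BH-03 = (-145, -35, +0.7).
Determinant of the coordinate differences = (-55)·(-35) − (-145)·(-285) = -39400.
∂h/∂x = [(+0.9)·(-35) − (+0.7)·(-285)] / -39400 = -0.004264
∂h/∂y = [(-55)·(+0.7) − (-145)·(+0.9)] / -39400 = -0.002335
h(400, 280) = 248.3 + (-0.004264)·(185) + (-0.002335)·(-25) = 248.3 -0.789 +0.058 = 247.570 m.

247.6 m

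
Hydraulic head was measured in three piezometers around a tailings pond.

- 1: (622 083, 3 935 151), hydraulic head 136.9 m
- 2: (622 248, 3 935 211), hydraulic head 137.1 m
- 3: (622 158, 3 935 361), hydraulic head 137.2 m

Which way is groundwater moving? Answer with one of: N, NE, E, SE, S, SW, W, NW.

SW

With h = a·x + b·y + c and 1 as origin, the differences give:
  165·a + 60·b = +0.2
  75·a + 210·b = +0.3
Eliminate b (×210 and ×60, subtract): 30150·a = 24.00 → a = ∂h/∂x = +0.0007960
Back-substitute: b = ∂h/∂y = +0.001144.
Flow = −∇h = (-0.0007960 east, -0.001144 north), which points southwest.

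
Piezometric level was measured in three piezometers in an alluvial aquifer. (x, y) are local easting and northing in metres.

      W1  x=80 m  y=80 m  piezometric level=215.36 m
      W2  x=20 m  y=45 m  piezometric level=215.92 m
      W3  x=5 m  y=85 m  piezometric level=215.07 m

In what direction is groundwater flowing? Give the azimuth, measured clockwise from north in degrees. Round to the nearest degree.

353°

Differences from W1: to W2 (Δx, Δy, Δh) = (-60, -35, +0.56); to W3 = (-75, 5, -0.29).
Solve a·Δx + b·Δy = Δh: det = (-60)·5 − (-75)·(-35) = -2925.
∂h/∂x = [(+0.56)·5 − (-0.29)·(-35)] / -2925 = +0.002513
∂h/∂y = [(-60)·(-0.29) − (-75)·(+0.56)] / -2925 = -0.02031
Flow direction (−∇h) has components (-0.002513 E, +0.02031 N).
Azimuth = atan2(E, N) = atan2(-0.002513, +0.02031) = 352.9° ≈ 353°.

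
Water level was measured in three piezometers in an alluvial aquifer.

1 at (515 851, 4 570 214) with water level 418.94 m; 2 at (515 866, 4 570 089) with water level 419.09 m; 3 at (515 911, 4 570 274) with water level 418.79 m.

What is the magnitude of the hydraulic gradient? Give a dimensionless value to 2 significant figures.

0.0018

Differences from 1: to 2 (Δx, Δy, Δh) = (15, -125, +0.15); to 3 = (60, 60, -0.15).
Determinant of the coordinate differences = 15·60 − 60·(-125) = 8400.
∂h/∂x = [(+0.15)·60 − (-0.15)·(-125)] / 8400 = -0.001161
∂h/∂y = [15·(-0.15) − 60·(+0.15)] / 8400 = -0.001339
|∇h| = √(-0.001161² + -0.001339²) = 0.001772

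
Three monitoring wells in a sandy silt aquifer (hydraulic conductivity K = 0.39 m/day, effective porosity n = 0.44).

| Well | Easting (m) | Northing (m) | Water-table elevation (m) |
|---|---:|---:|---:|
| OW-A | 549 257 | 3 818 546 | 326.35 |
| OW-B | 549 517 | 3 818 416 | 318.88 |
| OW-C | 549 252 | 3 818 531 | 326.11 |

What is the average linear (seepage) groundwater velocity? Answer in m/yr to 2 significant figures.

9.1 m/yr

With h = a·x + b·y + c and OW-A as origin, the differences give:
  260·a + (-130)·b = -7.47
  (-5)·a + (-15)·b = -0.24
Eliminate b (×(-15) and ×(-130), subtract): -4550·a = 80.850 → a = ∂h/∂x = -0.01777
Back-substitute: b = ∂h/∂y = +0.02192.
|∇h| = √(-0.01777² + 0.02192²) = 0.02822
Seepage velocity v = K·i/n = 0.39 × 0.02822 / 0.44 = 0.02501 m/day = 9.135 m/yr.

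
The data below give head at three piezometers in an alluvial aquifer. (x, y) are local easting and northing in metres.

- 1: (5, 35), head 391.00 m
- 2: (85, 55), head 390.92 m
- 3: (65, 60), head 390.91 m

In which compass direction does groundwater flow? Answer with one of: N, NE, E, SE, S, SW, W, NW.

Differences from 1: to 2 (Δx, Δy, Δh) = (80, 20, -0.08); to 3 = (60, 25, -0.09).
Determinant of the coordinate differences = 80·25 − 60·20 = 800.
∂h/∂x = [(-0.08)·25 − (-0.09)·20] / 800 = -0.0002500
∂h/∂y = [80·(-0.09) − 60·(-0.08)] / 800 = -0.003000
Flow = −∇h = (+0.0002500 east, +0.003000 north), which points north.

N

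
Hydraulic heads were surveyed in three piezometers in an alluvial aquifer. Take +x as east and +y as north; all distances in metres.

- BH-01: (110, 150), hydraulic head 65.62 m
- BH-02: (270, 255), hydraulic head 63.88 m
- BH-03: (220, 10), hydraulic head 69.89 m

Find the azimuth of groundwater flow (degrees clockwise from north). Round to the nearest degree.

Differences from BH-01: to BH-02 (Δx, Δy, Δh) = (160, 105, -1.74); to BH-03 = (110, -140, +4.27).
Solve a·Δx + b·Δy = Δh: det = 160·(-140) − 110·105 = -33950.
∂h/∂x = [(-1.74)·(-140) − (+4.27)·105] / -33950 = +0.006031
∂h/∂y = [160·(+4.27) − 110·(-1.74)] / -33950 = -0.02576
Flow direction (−∇h) has components (-0.006031 E, +0.02576 N).
Azimuth = atan2(E, N) = atan2(-0.006031, +0.02576) = 346.8° ≈ 347°.

347°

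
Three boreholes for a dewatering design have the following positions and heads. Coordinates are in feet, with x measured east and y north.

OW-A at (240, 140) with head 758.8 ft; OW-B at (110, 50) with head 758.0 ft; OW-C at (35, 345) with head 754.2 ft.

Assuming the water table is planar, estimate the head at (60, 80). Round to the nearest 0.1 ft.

757.1 ft

Three-point gradient (reference OW-A): Δ to OW-B = (-130, -90, -0.8), Δ to OW-C = (-205, 205, -4.6).
∂h/∂x = +0.01282, ∂h/∂y = -0.009623 (det = -45100).
h(60, 80) = 758.8 + (+0.01282)·(-180) + (-0.009623)·(-60) = 758.8 -2.307 +0.577 = 757.071 ft.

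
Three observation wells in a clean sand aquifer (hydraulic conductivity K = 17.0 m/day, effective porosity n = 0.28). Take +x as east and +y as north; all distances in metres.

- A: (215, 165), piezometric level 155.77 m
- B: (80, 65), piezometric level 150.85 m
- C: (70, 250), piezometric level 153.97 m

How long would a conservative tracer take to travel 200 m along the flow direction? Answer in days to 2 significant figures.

110 days

Taking A as reference: B−A = (-135, -100, -4.92); C−A = (-145, 85, -1.80).
Solve a·Δx + b·Δy = Δh: det = (-135)·85 − (-145)·(-100) = -25975.
∂h/∂x = [(-4.92)·85 − (-1.80)·(-100)] / -25975 = +0.02303
∂h/∂y = [(-135)·(-1.80) − (-145)·(-4.92)] / -25975 = +0.01811
|∇h| = √(0.02303² + 0.01811²) = 0.0293
Seepage velocity v = K·i/n = 17.0 × 0.0293 / 0.28 = 1.779 m/day.
t = 200 / 1.779 = 112.4 days.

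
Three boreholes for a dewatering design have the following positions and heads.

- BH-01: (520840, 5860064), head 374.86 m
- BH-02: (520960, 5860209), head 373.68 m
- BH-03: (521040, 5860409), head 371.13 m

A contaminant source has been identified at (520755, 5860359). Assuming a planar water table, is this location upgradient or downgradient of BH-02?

downgradient

Three-point gradient (reference BH-01): Δ to BH-02 = (120, 145, -1.18), Δ to BH-03 = (200, 345, -3.73).
∂h/∂x = +0.01079, ∂h/∂y = -0.01706 (det = 12400).
Head at (520755, 5860359) = 374.86 + (+0.01079)·(-85) + (-0.01706)·(295) = 368.91 m.
That is lower than the 373.68 m at BH-02, so the point is downgradient.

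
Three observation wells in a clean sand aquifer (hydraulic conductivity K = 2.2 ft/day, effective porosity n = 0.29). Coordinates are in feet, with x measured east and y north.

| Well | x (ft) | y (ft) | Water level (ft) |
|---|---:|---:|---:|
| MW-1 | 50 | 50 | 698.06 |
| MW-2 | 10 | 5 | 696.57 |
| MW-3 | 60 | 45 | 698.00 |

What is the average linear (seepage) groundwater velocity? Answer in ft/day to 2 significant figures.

0.21 ft/day

With h = a·x + b·y + c and MW-1 as origin, the differences give:
  (-40)·a + (-45)·b = -1.49
  10·a + (-5)·b = -0.06
Eliminate b (×(-5) and ×(-45), subtract): 650·a = 4.750 → a = ∂h/∂x = +0.007308
Back-substitute: b = ∂h/∂y = +0.02662.
|∇h| = √(0.007308² + 0.02662²) = 0.0276
Seepage velocity v = K·i/n = 2.2 × 0.0276 / 0.29 = 0.2094 ft/day.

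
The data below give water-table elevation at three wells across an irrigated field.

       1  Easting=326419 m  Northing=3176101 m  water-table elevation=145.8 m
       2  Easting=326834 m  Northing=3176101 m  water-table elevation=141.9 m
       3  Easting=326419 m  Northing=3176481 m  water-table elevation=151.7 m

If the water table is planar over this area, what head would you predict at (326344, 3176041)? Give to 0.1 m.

145.6 m

∂h/∂x = (141.9 − 145.8) / (326834 − 326419) = -0.009398
∂h/∂y = (151.7 − 145.8) / (3176481 − 3176101) = +0.01553
h(326344, 3176041) = 145.8 + (-0.009398)·(-75) + (+0.01553)·(-60) = 145.8 +0.705 -0.932 = 145.573 m.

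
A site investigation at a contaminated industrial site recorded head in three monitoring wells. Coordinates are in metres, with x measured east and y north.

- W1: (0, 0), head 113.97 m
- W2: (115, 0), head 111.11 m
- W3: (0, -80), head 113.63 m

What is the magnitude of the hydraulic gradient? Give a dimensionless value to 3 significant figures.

0.0252

∂h/∂x = (111.11 − 113.97) / (115 − 0) = -0.02487
∂h/∂y = (113.63 − 113.97) / (-80 − 0) = +0.004250
|∇h| = √(-0.02487² + 0.004250²) = 0.02523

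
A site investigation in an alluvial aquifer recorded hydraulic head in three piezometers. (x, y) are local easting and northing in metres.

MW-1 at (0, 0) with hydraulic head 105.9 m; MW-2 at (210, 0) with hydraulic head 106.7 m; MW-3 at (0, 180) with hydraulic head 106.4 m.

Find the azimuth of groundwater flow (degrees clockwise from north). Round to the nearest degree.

∂h/∂x = (106.7 − 105.9) / (210 − 0) = +0.003810
∂h/∂y = (106.4 − 105.9) / (180 − 0) = +0.002778
Flow direction (−∇h) has components (-0.003810 E, -0.002778 N).
Azimuth = atan2(E, N) = atan2(-0.003810, -0.002778) = 233.9° ≈ 234°.

234°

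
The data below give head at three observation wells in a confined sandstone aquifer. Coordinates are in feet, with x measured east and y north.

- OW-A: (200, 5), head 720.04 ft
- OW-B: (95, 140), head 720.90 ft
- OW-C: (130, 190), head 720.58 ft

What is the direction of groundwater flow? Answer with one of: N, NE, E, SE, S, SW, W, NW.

Differences from OW-A: to OW-B (Δx, Δy, Δh) = (-105, 135, +0.86); to OW-C = (-70, 185, +0.54).
Solve a·Δx + b·Δy = Δh: det = (-105)·185 − (-70)·135 = -9975.
∂h/∂x = [(+0.86)·185 − (+0.54)·135] / -9975 = -0.008642
∂h/∂y = [(-105)·(+0.54) − (-70)·(+0.86)] / -9975 = -0.0003509
Flow = −∇h = (+0.008642 east, +0.0003509 north), which points east.

E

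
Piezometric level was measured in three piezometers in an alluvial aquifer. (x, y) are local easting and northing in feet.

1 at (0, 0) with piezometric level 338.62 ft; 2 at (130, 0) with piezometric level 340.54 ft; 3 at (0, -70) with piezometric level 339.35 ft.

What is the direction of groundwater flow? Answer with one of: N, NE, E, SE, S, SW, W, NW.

∂h/∂x = (340.54 − 338.62) / (130 − 0) = +0.01477
∂h/∂y = (339.35 − 338.62) / (-70 − 0) = -0.01043
Flow = −∇h = (-0.01477 east, +0.01043 north), which points northwest.

NW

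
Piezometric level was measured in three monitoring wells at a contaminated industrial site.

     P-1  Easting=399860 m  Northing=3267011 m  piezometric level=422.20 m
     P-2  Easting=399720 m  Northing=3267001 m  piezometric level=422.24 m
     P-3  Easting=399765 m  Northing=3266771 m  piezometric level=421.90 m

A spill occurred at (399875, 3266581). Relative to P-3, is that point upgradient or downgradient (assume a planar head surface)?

Differences from P-1: to P-2 (Δx, Δy, Δh) = (-140, -10, +0.04); to P-3 = (-95, -240, -0.30).
Determinant of the coordinate differences = (-140)·(-240) − (-95)·(-10) = 32650.
∂h/∂x = [(+0.04)·(-240) − (-0.30)·(-10)] / 32650 = -0.0003859
∂h/∂y = [(-140)·(-0.30) − (-95)·(+0.04)] / 32650 = +0.001403
Head at (399875, 3266581) = 422.20 + (-0.0003859)·(15) + (+0.001403)·(-430) = 421.59 m.
That is lower than the 421.90 m at P-3, so the point is downgradient.

downgradient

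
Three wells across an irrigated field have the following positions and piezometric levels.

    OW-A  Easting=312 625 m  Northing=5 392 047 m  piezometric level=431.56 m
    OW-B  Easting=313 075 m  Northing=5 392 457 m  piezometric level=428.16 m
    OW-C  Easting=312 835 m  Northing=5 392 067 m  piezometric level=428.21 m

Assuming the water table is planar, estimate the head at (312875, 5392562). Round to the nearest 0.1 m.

With h = a·x + b·y + c and OW-A as origin, the differences give:
  450·a + 410·b = -3.40
  210·a + 20·b = -3.35
Eliminate b (×20 and ×410, subtract): -77100·a = 1305.500 → a = ∂h/∂x = -0.01693
Back-substitute: b = ∂h/∂y = +0.01029.
h(312875, 5392562) = 431.56 + (-0.01693)·(250) + (+0.01029)·(515) = 431.56 -4.233 +5.300 = 432.627 m.

432.6 m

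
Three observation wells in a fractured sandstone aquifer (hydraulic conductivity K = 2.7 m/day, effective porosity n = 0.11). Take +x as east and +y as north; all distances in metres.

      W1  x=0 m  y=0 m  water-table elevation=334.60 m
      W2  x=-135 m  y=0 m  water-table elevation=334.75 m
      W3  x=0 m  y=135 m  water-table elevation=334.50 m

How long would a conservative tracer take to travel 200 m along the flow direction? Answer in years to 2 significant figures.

17 years

∂h/∂x = (334.75 − 334.60) / (-135 − 0) = -0.001111
∂h/∂y = (334.50 − 334.60) / (135 − 0) = -0.0007407
|∇h| = √(-0.001111² + -0.0007407²) = 0.001335
Seepage velocity v = K·i/n = 2.7 × 0.001335 / 0.11 = 0.03277 m/day.
t = 200 / 0.03277 = 6103 days = 16.7 years.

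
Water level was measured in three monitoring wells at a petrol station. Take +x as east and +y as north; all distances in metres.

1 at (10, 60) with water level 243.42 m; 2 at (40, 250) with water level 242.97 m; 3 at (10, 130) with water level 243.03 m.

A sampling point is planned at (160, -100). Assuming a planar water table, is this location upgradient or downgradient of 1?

upgradient

Three-point gradient (reference 1): Δ to 2 = (30, 190, -0.45), Δ to 3 = (0, 70, -0.39).
∂h/∂x = +0.02029, ∂h/∂y = -0.005571 (det = 2100).
Head at (160, -100) = 243.42 + (+0.02029)·(150) + (-0.005571)·(-160) = 247.35 m.
That is higher than the 243.42 m at 1, so the point is upgradient.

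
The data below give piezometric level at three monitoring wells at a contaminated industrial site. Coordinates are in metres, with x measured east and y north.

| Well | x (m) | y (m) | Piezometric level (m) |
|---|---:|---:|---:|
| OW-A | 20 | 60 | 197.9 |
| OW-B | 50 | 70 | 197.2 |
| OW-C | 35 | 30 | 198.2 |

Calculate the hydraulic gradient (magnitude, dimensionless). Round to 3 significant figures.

0.0253

With h = a·x + b·y + c and OW-A as origin, the differences give:
  30·a + 10·b = -0.7
  15·a + (-30)·b = +0.3
Eliminate b (×(-30) and ×10, subtract): -1050·a = 18.00 → a = ∂h/∂x = -0.01714
Back-substitute: b = ∂h/∂y = -0.01857.
|∇h| = √(-0.01714² + -0.01857²) = 0.02527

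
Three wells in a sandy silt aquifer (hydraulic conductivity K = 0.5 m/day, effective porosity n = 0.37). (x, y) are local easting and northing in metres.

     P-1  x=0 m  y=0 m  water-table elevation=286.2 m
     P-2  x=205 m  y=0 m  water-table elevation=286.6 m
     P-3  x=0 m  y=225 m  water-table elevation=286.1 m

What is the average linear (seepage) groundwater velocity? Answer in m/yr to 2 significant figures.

0.99 m/yr

∂h/∂x = (286.6 − 286.2) / (205 − 0) = +0.001951
∂h/∂y = (286.1 − 286.2) / (225 − 0) = -0.0004444
|∇h| = √(0.001951² + -0.0004444²) = 0.002001
Seepage velocity v = K·i/n = 0.5 × 0.002001 / 0.37 = 0.002704 m/day = 0.9876 m/yr.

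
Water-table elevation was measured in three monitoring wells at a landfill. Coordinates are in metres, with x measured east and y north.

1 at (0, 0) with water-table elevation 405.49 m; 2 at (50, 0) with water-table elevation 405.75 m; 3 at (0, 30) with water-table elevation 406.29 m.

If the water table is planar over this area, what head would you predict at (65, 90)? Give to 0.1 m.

∂h/∂x = (405.75 − 405.49) / (50 − 0) = +0.005200
∂h/∂y = (406.29 − 405.49) / (30 − 0) = +0.02667
h(65, 90) = 405.49 + (+0.005200)·(65) + (+0.02667)·(90) = 405.49 +0.338 +2.400 = 408.228 m.

408.2 m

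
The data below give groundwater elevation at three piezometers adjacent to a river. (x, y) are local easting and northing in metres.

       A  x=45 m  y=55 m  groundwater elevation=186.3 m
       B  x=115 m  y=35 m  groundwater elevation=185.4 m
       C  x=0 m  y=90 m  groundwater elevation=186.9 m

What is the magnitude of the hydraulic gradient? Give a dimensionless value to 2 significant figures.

0.013

Taking A as reference: B−A = (70, -20, -0.9); C−A = (-45, 35, +0.6).
Determinant of the coordinate differences = 70·35 − (-45)·(-20) = 1550.
∂h/∂x = [(-0.9)·35 − (+0.6)·(-20)] / 1550 = -0.01258
∂h/∂y = [70·(+0.6) − (-45)·(-0.9)] / 1550 = +0.0009677
|∇h| = √(-0.01258² + 0.0009677²) = 0.01262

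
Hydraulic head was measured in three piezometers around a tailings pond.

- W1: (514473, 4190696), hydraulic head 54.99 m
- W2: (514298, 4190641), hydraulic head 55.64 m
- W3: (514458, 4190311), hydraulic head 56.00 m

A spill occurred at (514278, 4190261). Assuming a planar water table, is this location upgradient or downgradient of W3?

upgradient

Three-point gradient (reference W1): Δ to W2 = (-175, -55, +0.65), Δ to W3 = (-15, -385, +1.01).
∂h/∂x = -0.002926, ∂h/∂y = -0.002509 (det = 66550).
Head at (514278, 4190261) = 54.99 + (-0.002926)·(-195) + (-0.002509)·(-435) = 56.65 m.
That is higher than the 56.00 m at W3, so the point is upgradient.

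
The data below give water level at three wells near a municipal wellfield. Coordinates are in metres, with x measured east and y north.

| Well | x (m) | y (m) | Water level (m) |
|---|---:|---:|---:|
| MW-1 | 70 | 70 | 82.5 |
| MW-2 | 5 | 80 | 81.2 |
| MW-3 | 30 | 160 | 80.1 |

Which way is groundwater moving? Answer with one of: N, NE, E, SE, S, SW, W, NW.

With h = a·x + b·y + c and MW-1 as origin, the differences give:
  (-65)·a + 10·b = -1.3
  (-40)·a + 90·b = -2.4
Eliminate b (×90 and ×10, subtract): -5450·a = -93.00 → a = ∂h/∂x = +0.01706
Back-substitute: b = ∂h/∂y = -0.01908.
Flow = −∇h = (-0.01706 east, +0.01908 north), which points northwest.

NW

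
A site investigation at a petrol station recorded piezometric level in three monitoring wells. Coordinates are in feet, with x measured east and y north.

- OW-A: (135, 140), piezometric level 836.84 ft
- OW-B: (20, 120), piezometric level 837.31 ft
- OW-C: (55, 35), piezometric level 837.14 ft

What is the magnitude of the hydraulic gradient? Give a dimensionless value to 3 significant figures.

0.00415

Three-point gradient (reference OW-A): Δ to OW-B = (-115, -20, +0.47), Δ to OW-C = (-80, -105, +0.30).
∂h/∂x = -0.004138, ∂h/∂y = +0.0002959 (det = 10475).
|∇h| = √(-0.004138² + 0.0002959²) = 0.004149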